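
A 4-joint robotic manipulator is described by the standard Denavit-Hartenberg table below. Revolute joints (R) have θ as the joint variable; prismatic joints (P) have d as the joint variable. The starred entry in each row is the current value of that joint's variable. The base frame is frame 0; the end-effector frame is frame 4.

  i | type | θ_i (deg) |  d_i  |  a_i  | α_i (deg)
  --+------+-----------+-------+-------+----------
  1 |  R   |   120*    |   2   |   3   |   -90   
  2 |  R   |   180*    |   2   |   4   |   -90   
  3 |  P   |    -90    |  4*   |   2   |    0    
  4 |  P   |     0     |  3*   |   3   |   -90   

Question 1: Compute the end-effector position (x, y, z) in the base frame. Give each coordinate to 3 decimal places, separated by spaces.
-5.562 -4.366 9.000

after link 1: o_1 = (-1.5000, 2.5981, 2.0000)
after link 2: o_2 = (-1.2321, -1.8660, 2.0000)
after link 3: o_3 = (-2.9641, -2.8660, 6.0000)
after link 4: o_4 = (-5.5622, -4.3660, 9.0000)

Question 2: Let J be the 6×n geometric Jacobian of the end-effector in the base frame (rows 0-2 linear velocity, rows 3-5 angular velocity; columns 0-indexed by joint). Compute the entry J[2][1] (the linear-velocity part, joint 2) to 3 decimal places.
4.000

axis z_1 = (-0.8660,-0.5000,0.0000); lever o_n−o_1 = (-4.0622,-6.9641,7.0000)
cross product → J_v[:, 1] = (-3.5000,6.0622,4.0000)
J_ω[:, 1] = z_1
entry J[2][1] = 4.0000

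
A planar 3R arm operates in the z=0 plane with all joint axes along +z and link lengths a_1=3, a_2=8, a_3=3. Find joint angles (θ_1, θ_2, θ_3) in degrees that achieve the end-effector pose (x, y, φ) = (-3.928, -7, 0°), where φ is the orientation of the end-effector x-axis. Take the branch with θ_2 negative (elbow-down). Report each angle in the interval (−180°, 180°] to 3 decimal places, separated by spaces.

-89.996 -60.004 150.000

wrist centre = target − a_3·(cos φ, sin φ) = (-6.9280, -7.0000)
cos θ_2 = (96.9972−3²−8²)/(2·3·8) = 0.4999; θ_2 = -60.0039° (elbow-down)
β = atan2(-7.0000,-6.9280) = -134.7038°; ψ = atan2(-6.9285,6.9995) = -44.7077°
θ_1 = β − ψ = -89.9961°
θ_3 = φ − θ_1 − θ_2 = 150.0000° (wrapped to (-180°,180°])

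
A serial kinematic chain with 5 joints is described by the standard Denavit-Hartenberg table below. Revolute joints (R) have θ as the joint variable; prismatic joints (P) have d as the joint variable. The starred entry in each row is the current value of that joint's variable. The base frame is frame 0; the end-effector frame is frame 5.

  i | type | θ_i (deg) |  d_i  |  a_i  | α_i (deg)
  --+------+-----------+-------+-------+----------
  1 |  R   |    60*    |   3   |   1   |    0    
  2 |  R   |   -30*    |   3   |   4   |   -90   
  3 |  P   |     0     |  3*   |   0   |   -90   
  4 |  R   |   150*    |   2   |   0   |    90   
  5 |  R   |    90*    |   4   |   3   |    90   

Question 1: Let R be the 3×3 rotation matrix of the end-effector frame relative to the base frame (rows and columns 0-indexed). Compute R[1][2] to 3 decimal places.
End-effector z-axis (col 2 of R) = (-0.5000,-0.8660,0.0000)
R[1][2] = -0.8660

-0.866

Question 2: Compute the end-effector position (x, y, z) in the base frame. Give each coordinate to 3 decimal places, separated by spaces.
5.928 3.464 1.000

after link 1: o_1 = (0.5000, 0.8660, 3.0000)
after link 2: o_2 = (3.9641, 2.8660, 6.0000)
after link 3: o_3 = (2.4641, 5.4641, 6.0000)
after link 4: o_4 = (2.4641, 5.4641, 4.0000)
after link 5: o_5 = (5.9282, 3.4641, 1.0000)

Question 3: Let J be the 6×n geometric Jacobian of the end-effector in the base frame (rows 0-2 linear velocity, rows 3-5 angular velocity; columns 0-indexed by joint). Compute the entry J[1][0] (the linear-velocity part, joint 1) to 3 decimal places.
axis z_0 = ẑ; lever o_n−o_0 = (5.9282,3.4641,1.0000)
cross product → J_v[:, 0] = (-3.4641,5.9282,0.0000)
J_ω[:, 0] = z_0
entry J[1][0] = 5.9282

5.928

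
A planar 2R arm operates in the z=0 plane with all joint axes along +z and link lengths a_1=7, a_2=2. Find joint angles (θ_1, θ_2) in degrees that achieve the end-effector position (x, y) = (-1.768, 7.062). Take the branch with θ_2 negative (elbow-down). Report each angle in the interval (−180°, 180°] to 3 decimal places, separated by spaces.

cos θ_2 = (52.9977−7²−2²)/(2·7·2) = -0.0001; θ_2 = -90.0048° (elbow-down)
β = atan2(7.0620,-1.7680) = 104.0553°; ψ = atan2(-2.0000,6.9998) = -15.9458°
θ_1 = β − ψ = 120.0011°

120.001 -90.005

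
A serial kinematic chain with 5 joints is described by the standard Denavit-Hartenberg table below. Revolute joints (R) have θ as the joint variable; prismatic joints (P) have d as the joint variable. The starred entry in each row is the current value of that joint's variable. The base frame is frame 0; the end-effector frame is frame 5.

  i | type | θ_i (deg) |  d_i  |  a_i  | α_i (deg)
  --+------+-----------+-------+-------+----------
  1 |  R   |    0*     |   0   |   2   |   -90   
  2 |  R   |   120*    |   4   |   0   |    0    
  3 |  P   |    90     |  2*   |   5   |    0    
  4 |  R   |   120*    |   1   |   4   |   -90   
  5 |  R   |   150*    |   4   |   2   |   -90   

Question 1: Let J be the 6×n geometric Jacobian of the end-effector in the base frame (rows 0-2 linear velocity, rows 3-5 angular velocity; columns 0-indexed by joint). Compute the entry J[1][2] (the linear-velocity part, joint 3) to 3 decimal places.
prismatic axis z_2 = (0.0000,1.0000,0.0000)
J_v[:, 2] = z_2; J_ω[:, 2] = (0,0,0)
entry J[1][2] = 1.0000

1.000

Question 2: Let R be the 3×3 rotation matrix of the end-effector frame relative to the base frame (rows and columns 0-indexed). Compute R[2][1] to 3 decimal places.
0.866

End-effector y-axis (col 1 of R) = (-0.5000,-0.0000,0.8660)
R[2][1] = 0.8660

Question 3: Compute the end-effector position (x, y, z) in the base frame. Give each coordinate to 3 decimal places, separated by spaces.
after link 1: o_1 = (2.0000, 0.0000, 0.0000)
after link 2: o_2 = (2.0000, 4.0000, 0.0000)
after link 3: o_3 = (-2.3301, 6.0000, 2.5000)
after link 4: o_4 = (1.1340, 7.0000, 4.5000)
after link 5: o_5 = (1.6340, 6.0000, 0.1699)

1.634 6.000 0.170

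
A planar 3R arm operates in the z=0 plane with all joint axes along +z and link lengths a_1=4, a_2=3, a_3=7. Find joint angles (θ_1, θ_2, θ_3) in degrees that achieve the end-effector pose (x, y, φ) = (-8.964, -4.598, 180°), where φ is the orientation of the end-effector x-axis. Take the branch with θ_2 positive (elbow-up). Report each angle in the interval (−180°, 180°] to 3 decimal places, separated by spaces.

-150.000 90.003 -120.002

wrist centre = target − a_3·(cos φ, sin φ) = (-1.9640, -4.5980)
cos θ_2 = (24.9989−4²−3²)/(2·4·3) = -0.0000; θ_2 = 90.0026° (elbow-up)
β = atan2(-4.5980,-1.9640) = -113.1294°; ψ = atan2(3.0000,3.9999) = 36.8708°
θ_1 = β − ψ = -150.0002°
θ_3 = φ − θ_1 − θ_2 = -120.0024° (wrapped to (-180°,180°])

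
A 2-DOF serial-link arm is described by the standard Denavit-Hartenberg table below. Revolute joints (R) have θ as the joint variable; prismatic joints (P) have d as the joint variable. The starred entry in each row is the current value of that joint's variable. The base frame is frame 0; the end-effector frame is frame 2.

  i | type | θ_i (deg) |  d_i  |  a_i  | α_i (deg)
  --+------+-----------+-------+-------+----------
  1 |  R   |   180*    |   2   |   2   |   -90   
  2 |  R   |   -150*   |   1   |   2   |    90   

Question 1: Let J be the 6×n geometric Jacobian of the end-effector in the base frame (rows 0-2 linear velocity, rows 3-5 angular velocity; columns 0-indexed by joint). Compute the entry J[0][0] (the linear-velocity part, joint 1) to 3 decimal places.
1.000

axis z_0 = ẑ; lever o_n−o_0 = (-0.2679,-1.0000,3.0000)
cross product → J_v[:, 0] = (1.0000,-0.2679,0.0000)
J_ω[:, 0] = z_0
entry J[0][0] = 1.0000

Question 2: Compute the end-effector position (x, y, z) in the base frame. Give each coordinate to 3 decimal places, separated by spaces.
-0.268 -1.000 3.000

after link 1: o_1 = (-2.0000, 0.0000, 2.0000)
after link 2: o_2 = (-0.2679, -1.0000, 3.0000)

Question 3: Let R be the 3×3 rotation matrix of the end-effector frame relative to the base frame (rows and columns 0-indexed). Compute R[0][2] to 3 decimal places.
End-effector z-axis (col 2 of R) = (0.5000,-0.0000,-0.8660)
R[0][2] = 0.5000

0.500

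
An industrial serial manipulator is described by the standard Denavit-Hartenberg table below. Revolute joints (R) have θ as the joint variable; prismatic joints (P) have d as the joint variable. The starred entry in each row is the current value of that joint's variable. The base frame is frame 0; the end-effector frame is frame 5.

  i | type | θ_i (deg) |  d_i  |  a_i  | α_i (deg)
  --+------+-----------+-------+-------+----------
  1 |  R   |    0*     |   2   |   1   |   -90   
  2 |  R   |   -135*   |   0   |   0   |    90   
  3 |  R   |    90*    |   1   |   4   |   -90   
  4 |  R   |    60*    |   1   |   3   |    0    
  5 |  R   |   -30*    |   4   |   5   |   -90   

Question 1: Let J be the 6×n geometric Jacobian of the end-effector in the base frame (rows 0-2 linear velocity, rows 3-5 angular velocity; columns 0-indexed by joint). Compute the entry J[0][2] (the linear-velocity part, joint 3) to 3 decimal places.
axis z_2 = (-0.7071,0.0000,-0.7071); lever o_n−o_2 = (6.4333,9.8301,-0.6378)
cross product → J_v[:, 2] = (6.9509,-5.0000,-6.9509)
J_ω[:, 2] = z_2
entry J[0][2] = 6.9509

6.951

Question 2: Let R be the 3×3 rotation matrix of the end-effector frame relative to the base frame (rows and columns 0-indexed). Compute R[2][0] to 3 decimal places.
0.354

End-effector x-axis (col 0 of R) = (0.3536,0.8660,0.3536)
R[2][0] = 0.3536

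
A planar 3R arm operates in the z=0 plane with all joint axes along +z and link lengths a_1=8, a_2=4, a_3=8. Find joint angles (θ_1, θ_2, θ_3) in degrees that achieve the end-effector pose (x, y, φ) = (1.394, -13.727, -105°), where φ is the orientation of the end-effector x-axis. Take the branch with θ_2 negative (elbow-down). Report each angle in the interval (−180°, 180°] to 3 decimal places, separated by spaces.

wrist centre = target − a_3·(cos φ, sin φ) = (3.4646, -5.9996)
cos θ_2 = (47.9982−8²−4²)/(2·8·4) = -0.5000; θ_2 = -120.0018° (elbow-down)
β = atan2(-5.9996,3.4646) = -59.9951°; ψ = atan2(-3.4640,5.9999) = -30.0000°
θ_1 = β − ψ = -29.9951°
θ_3 = φ − θ_1 − θ_2 = 44.9969° (wrapped to (-180°,180°])

-29.995 -120.002 44.997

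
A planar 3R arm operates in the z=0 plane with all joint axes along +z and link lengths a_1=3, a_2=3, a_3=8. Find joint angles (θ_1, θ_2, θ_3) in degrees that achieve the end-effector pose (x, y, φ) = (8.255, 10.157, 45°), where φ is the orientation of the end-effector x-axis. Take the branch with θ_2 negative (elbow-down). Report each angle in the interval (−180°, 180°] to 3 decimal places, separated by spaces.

89.997 -59.994 14.997

wrist centre = target − a_3·(cos φ, sin φ) = (2.5981, 4.5001)
cos θ_2 = (27.0017−3²−3²)/(2·3·3) = 0.5001; θ_2 = -59.9939° (elbow-down)
β = atan2(4.5001,2.5981) = 60.0001°; ψ = atan2(-2.5979,4.5003) = -29.9969°
θ_1 = β − ψ = 89.9971°
θ_3 = φ − θ_1 − θ_2 = 14.9968° (wrapped to (-180°,180°])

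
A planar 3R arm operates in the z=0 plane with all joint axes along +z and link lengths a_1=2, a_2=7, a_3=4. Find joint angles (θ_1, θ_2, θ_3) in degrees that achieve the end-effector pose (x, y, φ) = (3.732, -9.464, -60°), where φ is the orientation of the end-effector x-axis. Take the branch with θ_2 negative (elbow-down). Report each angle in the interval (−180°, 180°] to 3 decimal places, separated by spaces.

wrist centre = target − a_3·(cos φ, sin φ) = (1.7320, -5.9999)
cos θ_2 = (38.9986−2²−7²)/(2·2·7) = -0.5000; θ_2 = -120.0033° (elbow-down)
β = atan2(-5.9999,1.7320) = -73.8981°; ψ = atan2(-6.0620,-1.5003) = -103.9014°
θ_1 = β − ψ = 30.0034°
θ_3 = φ − θ_1 − θ_2 = 29.9999° (wrapped to (-180°,180°])

30.003 -120.003 30.000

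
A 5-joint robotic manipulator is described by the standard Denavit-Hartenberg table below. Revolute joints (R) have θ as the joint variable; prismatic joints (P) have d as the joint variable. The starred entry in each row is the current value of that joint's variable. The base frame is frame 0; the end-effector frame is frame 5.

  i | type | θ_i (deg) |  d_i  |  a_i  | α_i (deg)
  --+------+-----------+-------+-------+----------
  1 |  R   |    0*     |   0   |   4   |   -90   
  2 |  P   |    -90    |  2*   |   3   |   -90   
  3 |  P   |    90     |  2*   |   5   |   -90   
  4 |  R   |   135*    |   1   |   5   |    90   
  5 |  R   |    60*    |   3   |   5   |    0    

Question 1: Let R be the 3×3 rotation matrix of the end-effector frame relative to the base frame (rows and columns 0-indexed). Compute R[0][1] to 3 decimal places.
End-effector y-axis (col 1 of R) = (0.6124,-0.6124,-0.5000)
R[0][1] = 0.6124

0.612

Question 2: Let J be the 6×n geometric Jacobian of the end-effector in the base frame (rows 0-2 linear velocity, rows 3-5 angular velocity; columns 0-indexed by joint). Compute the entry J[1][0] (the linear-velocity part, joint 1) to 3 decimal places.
-1.425

axis z_0 = ẑ; lever o_n−o_0 = (-1.4246,0.1820,-2.3301)
cross product → J_v[:, 0] = (-0.1820,-1.4246,0.0000)
J_ω[:, 0] = z_0
entry J[1][0] = -1.4246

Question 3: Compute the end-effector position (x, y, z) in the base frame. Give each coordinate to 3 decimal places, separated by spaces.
after link 1: o_1 = (4.0000, 0.0000, 0.0000)
after link 2: o_2 = (4.0000, 2.0000, 3.0000)
after link 3: o_3 = (6.0000, -3.0000, 3.0000)
after link 4: o_4 = (2.4645, 0.5355, 2.0000)
after link 5: o_5 = (-1.4246, 0.1820, -2.3301)

-1.425 0.182 -2.330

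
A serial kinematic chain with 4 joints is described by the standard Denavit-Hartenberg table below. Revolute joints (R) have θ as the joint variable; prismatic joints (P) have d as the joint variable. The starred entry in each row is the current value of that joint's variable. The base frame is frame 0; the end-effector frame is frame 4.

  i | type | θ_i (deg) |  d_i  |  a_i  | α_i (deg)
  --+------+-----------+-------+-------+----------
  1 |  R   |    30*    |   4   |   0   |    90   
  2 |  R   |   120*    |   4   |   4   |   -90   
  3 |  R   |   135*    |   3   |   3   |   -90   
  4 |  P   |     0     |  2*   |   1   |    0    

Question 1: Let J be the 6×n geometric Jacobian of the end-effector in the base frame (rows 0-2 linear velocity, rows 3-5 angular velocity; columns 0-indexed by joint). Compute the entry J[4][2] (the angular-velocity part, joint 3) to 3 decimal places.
-0.433

axis z_2 = (-0.7500,-0.4330,-0.5000); lever o_n−o_2 = (-1.1200,0.9864,-5.1742)
cross product → J_v[:, 2] = (2.7337,-3.3207,-1.2247)
J_ω[:, 2] = z_2
entry J[4][2] = -0.4330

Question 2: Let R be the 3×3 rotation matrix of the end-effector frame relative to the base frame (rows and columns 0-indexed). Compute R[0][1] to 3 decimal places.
End-effector y-axis (col 1 of R) = (0.7500,0.4330,0.5000)
R[0][1] = 0.7500

0.750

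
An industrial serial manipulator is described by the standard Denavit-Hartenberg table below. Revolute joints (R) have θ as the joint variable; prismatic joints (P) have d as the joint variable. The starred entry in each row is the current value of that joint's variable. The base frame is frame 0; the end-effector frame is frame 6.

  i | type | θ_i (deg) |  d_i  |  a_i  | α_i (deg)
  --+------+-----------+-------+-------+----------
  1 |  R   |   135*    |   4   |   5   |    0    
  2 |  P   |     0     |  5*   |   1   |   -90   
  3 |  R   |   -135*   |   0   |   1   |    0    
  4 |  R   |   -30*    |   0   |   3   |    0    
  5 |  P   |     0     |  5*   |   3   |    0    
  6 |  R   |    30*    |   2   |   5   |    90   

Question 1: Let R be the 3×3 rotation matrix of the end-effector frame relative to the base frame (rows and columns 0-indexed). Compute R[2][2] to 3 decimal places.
-0.707

End-effector z-axis (col 2 of R) = (0.5000,-0.5000,-0.7071)
R[2][2] = -0.7071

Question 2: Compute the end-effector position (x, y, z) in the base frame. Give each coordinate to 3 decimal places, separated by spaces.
after link 1: o_1 = (-3.5355, 3.5355, 4.0000)
after link 2: o_2 = (-4.2426, 4.2426, 9.0000)
after link 3: o_3 = (-3.7426, 3.7426, 9.7071)
after link 4: o_4 = (-1.6936, 1.6936, 10.4836)
after link 5: o_5 = (-3.1801, -3.8910, 11.2600)
after link 6: o_6 = (-2.0943, -7.8052, 14.7956)

-2.094 -7.805 14.796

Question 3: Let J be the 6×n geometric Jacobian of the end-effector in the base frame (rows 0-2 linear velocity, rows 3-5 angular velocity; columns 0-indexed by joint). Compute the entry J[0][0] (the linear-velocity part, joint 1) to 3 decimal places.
axis z_0 = ẑ; lever o_n−o_0 = (-2.0943,-7.8052,14.7956)
cross product → J_v[:, 0] = (7.8052,-2.0943,0.0000)
J_ω[:, 0] = z_0
entry J[0][0] = 7.8052

7.805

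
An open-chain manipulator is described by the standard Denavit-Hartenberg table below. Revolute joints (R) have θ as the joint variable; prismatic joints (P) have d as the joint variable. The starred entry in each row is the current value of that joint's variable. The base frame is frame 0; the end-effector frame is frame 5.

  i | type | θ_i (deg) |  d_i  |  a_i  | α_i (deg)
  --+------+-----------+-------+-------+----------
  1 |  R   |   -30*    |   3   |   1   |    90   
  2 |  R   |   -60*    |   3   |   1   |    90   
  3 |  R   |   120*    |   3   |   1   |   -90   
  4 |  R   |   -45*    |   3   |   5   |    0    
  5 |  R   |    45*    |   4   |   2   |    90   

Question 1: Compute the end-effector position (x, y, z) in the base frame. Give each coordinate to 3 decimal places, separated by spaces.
-10.223 -0.056 6.946

after link 1: o_1 = (0.8660, -0.5000, 3.0000)
after link 2: o_2 = (-0.2010, -3.3481, 2.1340)
after link 3: o_3 = (-3.1005, -2.6740, 1.0670)
after link 4: o_4 = (-8.4235, -1.4043, 3.0802)
after link 5: o_5 = (-10.2226, -0.0562, 6.9462)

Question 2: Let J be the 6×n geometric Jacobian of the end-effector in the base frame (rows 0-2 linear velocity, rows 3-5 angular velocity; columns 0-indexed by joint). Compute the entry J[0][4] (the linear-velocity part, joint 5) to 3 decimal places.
1.500

axis z_4 = (-0.1250,0.6495,0.7500); lever o_n−o_4 = (-1.7990,1.3481,3.8660)
cross product → J_v[:, 4] = (1.5000,-0.8660,1.0000)
J_ω[:, 4] = z_4
entry J[0][4] = 1.5000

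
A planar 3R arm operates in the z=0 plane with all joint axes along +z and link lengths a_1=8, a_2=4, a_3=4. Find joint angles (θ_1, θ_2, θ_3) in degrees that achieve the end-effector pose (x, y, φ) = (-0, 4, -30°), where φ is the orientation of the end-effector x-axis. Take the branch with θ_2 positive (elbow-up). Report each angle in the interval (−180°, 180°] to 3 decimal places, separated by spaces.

wrist centre = target − a_3·(cos φ, sin φ) = (-3.4641, 6.0000)
cos θ_2 = (48.0000−8²−4²)/(2·8·4) = -0.5000; θ_2 = 120.0000° (elbow-up)
β = atan2(6.0000,-3.4641) = 120.0000°; ψ = atan2(3.4641,6.0000) = 30.0000°
θ_1 = β − ψ = 90.0000°
θ_3 = φ − θ_1 − θ_2 = 120.0000° (wrapped to (-180°,180°])

90.000 120.000 120.000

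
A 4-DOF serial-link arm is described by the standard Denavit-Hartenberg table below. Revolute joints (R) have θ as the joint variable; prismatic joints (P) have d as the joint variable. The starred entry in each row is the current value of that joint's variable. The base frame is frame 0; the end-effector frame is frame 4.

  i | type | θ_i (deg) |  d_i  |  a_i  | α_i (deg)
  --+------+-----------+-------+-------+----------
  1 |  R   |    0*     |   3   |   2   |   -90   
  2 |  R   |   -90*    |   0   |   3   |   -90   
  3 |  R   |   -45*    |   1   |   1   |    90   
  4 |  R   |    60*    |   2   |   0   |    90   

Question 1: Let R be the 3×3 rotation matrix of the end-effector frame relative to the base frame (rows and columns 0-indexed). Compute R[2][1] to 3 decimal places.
-0.707

End-effector y-axis (col 1 of R) = (0.0000,0.7071,-0.7071)
R[2][1] = -0.7071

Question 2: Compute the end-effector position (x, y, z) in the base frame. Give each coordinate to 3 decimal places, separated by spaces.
3.000 2.121 5.293

after link 1: o_1 = (2.0000, 0.0000, 3.0000)
after link 2: o_2 = (2.0000, -0.0000, 6.0000)
after link 3: o_3 = (3.0000, 0.7071, 6.7071)
after link 4: o_4 = (3.0000, 2.1213, 5.2929)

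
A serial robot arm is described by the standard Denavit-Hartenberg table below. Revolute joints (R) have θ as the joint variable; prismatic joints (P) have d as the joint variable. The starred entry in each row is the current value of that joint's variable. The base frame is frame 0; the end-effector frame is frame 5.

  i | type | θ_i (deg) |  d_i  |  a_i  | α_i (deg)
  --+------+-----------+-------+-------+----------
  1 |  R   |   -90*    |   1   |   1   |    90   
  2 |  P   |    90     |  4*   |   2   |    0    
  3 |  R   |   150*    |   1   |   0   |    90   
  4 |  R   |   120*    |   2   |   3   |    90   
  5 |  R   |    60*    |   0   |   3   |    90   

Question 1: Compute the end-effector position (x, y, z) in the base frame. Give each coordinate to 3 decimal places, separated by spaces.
-8.897 1.857 7.248

after link 1: o_1 = (0.0000, -1.0000, 1.0000)
after link 2: o_2 = (-4.0000, -1.0000, 3.0000)
after link 3: o_3 = (-5.0000, -1.0000, 3.0000)
after link 4: o_4 = (-7.5981, -0.0179, 5.2990)
after link 5: o_5 = (-8.8971, 1.8571, 7.2476)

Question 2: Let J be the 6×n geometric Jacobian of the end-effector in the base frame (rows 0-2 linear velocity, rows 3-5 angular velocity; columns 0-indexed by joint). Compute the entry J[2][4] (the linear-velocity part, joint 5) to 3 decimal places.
axis z_4 = (-0.5000,0.4330,-0.7500); lever o_n−o_4 = (-1.2990,1.8750,1.9486)
cross product → J_v[:, 4] = (2.2500,1.9486,-0.3750)
J_ω[:, 4] = z_4
entry J[2][4] = -0.3750

-0.375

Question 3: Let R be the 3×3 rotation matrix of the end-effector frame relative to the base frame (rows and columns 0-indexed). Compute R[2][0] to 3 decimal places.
End-effector x-axis (col 0 of R) = (-0.4330,0.6250,0.6495)
R[2][0] = 0.6495

0.650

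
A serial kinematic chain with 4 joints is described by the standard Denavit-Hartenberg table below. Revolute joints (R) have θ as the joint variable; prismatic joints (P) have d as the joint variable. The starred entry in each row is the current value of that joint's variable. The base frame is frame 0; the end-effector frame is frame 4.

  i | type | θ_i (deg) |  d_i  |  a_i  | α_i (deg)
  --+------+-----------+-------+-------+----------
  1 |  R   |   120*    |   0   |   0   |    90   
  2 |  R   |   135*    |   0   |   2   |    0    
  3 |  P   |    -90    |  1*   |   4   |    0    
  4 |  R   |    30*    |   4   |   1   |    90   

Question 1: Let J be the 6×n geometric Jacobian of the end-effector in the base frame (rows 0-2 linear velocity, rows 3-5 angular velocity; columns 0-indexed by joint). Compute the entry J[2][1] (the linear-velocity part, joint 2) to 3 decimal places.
1.673

axis z_1 = (0.8660,0.5000,0.0000); lever o_n−o_1 = (3.4936,3.9489,5.2086)
cross product → J_v[:, 1] = (2.6043,-4.5108,1.6730)
J_ω[:, 1] = z_1
entry J[2][1] = 1.6730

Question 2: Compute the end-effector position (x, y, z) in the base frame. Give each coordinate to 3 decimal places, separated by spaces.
3.494 3.949 5.209

after link 1: o_1 = (0.0000, 0.0000, 0.0000)
after link 2: o_2 = (0.7071, -1.2247, 1.4142)
after link 3: o_3 = (0.1589, 1.7247, 4.2426)
after link 4: o_4 = (3.4936, 3.9489, 5.2086)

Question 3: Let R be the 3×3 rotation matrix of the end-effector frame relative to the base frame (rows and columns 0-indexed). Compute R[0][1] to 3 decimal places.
0.866

End-effector y-axis (col 1 of R) = (0.8660,0.5000,0.0000)
R[0][1] = 0.8660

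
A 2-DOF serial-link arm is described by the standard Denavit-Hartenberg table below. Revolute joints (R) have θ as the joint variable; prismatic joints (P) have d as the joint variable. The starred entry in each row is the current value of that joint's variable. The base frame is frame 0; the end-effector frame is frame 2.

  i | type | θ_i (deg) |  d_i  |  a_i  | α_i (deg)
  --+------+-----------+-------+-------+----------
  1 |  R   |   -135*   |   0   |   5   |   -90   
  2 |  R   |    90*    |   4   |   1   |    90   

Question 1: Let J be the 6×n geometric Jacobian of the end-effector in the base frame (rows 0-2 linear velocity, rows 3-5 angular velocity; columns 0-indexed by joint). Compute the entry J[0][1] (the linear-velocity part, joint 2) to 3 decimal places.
axis z_1 = (0.7071,-0.7071,0.0000); lever o_n−o_1 = (2.8284,-2.8284,-1.0000)
cross product → J_v[:, 1] = (0.7071,0.7071,0.0000)
J_ω[:, 1] = z_1
entry J[0][1] = 0.7071

0.707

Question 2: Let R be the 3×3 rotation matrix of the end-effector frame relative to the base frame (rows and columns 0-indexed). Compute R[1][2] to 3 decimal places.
End-effector z-axis (col 2 of R) = (-0.7071,-0.7071,0.0000)
R[1][2] = -0.7071

-0.707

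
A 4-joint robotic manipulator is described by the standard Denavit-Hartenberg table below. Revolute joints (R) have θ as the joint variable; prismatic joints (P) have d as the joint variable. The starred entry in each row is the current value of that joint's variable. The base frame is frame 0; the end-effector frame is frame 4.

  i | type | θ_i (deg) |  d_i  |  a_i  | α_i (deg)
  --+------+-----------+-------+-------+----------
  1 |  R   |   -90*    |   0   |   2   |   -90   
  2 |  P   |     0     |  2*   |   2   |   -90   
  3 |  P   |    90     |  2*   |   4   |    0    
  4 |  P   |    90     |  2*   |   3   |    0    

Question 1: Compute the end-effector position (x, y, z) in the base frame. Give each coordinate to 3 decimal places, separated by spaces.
-2.000 -1.000 -4.000

after link 1: o_1 = (0.0000, -2.0000, 0.0000)
after link 2: o_2 = (2.0000, -4.0000, 0.0000)
after link 3: o_3 = (-2.0000, -4.0000, -2.0000)
after link 4: o_4 = (-2.0000, -1.0000, -4.0000)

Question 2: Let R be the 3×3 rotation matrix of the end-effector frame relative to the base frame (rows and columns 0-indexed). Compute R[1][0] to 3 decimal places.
1.000

End-effector x-axis (col 0 of R) = (-0.0000,1.0000,-0.0000)
R[1][0] = 1.0000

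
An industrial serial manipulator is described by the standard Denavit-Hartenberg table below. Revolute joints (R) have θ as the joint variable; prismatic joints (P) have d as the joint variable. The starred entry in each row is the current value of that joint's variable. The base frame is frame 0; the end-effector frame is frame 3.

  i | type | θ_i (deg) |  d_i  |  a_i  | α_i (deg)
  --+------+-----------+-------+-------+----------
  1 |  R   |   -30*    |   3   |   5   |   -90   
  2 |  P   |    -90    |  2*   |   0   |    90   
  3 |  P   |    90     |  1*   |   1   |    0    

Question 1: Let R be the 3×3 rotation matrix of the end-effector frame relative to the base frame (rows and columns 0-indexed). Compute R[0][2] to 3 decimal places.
-0.866

End-effector z-axis (col 2 of R) = (-0.8660,0.5000,0.0000)
R[0][2] = -0.8660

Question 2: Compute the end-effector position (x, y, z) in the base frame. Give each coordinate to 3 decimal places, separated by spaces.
after link 1: o_1 = (4.3301, -2.5000, 3.0000)
after link 2: o_2 = (5.3301, -0.7679, 3.0000)
after link 3: o_3 = (4.9641, 0.5981, 3.0000)

4.964 0.598 3.000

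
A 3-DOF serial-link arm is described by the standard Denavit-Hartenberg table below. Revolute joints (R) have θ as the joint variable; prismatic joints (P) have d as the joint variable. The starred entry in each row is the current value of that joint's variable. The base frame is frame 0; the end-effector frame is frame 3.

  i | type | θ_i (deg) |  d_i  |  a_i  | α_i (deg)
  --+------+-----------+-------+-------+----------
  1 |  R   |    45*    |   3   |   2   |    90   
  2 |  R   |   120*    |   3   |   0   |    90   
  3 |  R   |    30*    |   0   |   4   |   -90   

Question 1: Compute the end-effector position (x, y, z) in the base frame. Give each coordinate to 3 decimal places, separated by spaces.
after link 1: o_1 = (1.4142, 1.4142, 3.0000)
after link 2: o_2 = (3.5355, -0.7071, 3.0000)
after link 3: o_3 = (3.7250, -3.3461, 6.0000)

3.725 -3.346 6.000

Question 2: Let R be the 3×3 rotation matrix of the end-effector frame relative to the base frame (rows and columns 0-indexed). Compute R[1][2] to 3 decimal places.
-0.436

End-effector z-axis (col 2 of R) = (0.7891,-0.4356,-0.4330)
R[1][2] = -0.4356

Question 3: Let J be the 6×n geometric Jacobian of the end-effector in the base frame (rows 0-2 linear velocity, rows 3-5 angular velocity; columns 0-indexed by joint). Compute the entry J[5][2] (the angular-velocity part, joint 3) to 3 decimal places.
axis z_2 = (0.6124,0.6124,0.5000); lever o_n−o_2 = (0.1895,-2.6390,3.0000)
cross product → J_v[:, 2] = (3.1566,-1.7424,-1.7321)
J_ω[:, 2] = z_2
entry J[5][2] = 0.5000

0.500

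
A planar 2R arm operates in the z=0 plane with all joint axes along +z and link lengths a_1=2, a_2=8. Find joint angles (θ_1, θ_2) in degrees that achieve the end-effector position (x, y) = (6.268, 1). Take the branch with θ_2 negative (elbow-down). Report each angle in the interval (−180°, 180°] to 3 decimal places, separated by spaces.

cos θ_2 = (40.2878−2²−8²)/(2·2·8) = -0.8660; θ_2 = -149.9977° (elbow-down)
β = atan2(1.0000,6.2680) = 9.0646°; ψ = atan2(-4.0003,-4.9280) = -140.9325°
θ_1 = β − ψ = 149.9971°

149.997 -149.998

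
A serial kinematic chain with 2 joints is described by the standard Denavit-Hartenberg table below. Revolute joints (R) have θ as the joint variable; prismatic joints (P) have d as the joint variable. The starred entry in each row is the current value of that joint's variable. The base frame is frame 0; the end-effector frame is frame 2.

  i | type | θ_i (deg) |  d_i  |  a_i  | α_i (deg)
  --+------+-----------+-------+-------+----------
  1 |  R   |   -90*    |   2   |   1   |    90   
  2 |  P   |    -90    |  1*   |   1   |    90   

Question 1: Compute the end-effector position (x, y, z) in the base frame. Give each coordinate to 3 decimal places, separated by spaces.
after link 1: o_1 = (0.0000, -1.0000, 2.0000)
after link 2: o_2 = (-1.0000, -1.0000, 1.0000)

-1.000 -1.000 1.000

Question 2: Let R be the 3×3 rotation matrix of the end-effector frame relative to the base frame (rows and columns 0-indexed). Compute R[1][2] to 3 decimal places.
End-effector z-axis (col 2 of R) = (-0.0000,1.0000,-0.0000)
R[1][2] = 1.0000

1.000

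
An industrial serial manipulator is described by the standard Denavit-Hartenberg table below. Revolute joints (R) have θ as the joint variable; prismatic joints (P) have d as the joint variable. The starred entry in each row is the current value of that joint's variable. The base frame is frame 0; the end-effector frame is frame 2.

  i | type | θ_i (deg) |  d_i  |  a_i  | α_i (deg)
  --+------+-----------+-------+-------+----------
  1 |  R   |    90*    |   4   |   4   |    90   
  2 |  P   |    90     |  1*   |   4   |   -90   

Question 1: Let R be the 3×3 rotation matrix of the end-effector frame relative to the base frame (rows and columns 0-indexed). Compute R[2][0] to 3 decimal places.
1.000

End-effector x-axis (col 0 of R) = (-0.0000,0.0000,1.0000)
R[2][0] = 1.0000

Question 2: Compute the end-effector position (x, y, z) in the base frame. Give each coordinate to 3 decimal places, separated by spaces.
1.000 4.000 8.000

after link 1: o_1 = (0.0000, 4.0000, 4.0000)
after link 2: o_2 = (1.0000, 4.0000, 8.0000)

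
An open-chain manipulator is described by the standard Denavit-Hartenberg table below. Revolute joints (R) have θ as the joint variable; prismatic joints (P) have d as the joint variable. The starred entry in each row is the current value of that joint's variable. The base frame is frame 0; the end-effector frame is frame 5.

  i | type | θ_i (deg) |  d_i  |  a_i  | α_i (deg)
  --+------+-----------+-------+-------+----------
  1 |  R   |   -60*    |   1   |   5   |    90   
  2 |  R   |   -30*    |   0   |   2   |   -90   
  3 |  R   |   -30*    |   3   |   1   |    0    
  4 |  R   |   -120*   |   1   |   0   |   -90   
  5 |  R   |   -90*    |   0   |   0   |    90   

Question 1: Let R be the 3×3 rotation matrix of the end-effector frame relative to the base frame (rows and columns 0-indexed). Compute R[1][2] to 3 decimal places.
-0.400

End-effector z-axis (col 2 of R) = (0.8080,-0.3995,-0.4330)
R[1][2] = -0.3995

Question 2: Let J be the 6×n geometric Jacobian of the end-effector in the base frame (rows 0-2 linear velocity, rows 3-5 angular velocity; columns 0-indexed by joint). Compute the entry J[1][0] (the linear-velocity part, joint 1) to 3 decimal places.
axis z_0 = ẑ; lever o_n−o_0 = (4.3080,-8.4617,3.0311)
cross product → J_v[:, 0] = (8.4617,4.3080,-0.0000)
J_ω[:, 0] = z_0
entry J[1][0] = 4.3080

4.308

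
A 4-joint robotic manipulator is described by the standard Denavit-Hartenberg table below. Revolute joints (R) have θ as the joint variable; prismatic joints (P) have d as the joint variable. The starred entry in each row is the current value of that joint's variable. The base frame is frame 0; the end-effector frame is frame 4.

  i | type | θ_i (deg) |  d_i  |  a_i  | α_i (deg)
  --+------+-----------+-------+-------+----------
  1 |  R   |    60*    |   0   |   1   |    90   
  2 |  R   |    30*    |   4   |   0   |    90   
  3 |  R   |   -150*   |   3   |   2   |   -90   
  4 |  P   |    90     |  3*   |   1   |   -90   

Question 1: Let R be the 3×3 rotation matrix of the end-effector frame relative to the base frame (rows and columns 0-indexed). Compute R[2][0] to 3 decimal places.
End-effector x-axis (col 0 of R) = (-0.2500,-0.4330,0.8660)
R[2][0] = 0.8660

0.866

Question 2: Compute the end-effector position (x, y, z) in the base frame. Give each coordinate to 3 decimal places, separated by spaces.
after link 1: o_1 = (0.5000, 0.8660, 0.0000)
after link 2: o_2 = (3.9641, -1.1340, 0.0000)
after link 3: o_3 = (3.0981, -0.6340, -3.4641)
after link 4: o_4 = (1.2476, 1.3571, -1.8481)

1.248 1.357 -1.848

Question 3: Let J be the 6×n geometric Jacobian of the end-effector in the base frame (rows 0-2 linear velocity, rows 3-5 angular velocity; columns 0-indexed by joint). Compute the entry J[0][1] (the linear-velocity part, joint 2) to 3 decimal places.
axis z_1 = (0.8660,-0.5000,0.0000); lever o_n−o_1 = (0.7476,0.4910,-1.8481)
cross product → J_v[:, 1] = (0.9240,1.6005,0.7990)
J_ω[:, 1] = z_1
entry J[0][1] = 0.9240

0.924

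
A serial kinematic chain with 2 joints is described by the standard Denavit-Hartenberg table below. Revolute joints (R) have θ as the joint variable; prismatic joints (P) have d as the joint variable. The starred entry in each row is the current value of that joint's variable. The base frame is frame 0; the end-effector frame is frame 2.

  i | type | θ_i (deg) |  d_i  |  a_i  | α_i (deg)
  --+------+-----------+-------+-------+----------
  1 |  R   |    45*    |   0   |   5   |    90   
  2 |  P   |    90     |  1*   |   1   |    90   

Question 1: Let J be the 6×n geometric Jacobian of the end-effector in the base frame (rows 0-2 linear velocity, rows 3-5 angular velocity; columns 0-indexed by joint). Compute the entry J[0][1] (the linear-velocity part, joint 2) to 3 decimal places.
prismatic axis z_1 = (0.7071,-0.7071,0.0000)
J_v[:, 1] = z_1; J_ω[:, 1] = (0,0,0)
entry J[0][1] = 0.7071

0.707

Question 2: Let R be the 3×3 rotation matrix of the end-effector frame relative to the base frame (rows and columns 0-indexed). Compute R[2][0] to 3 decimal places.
End-effector x-axis (col 0 of R) = (0.0000,0.0000,1.0000)
R[2][0] = 1.0000

1.000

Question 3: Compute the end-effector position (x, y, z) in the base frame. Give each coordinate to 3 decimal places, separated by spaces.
4.243 2.828 1.000

after link 1: o_1 = (3.5355, 3.5355, 0.0000)
after link 2: o_2 = (4.2426, 2.8284, 1.0000)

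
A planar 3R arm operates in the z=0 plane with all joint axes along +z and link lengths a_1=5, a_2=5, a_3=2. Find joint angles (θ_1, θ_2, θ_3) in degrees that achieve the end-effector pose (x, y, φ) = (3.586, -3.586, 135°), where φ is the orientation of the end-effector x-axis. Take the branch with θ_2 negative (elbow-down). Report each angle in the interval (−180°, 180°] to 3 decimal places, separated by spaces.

wrist centre = target − a_3·(cos φ, sin φ) = (5.0002, -5.0002)
cos θ_2 = (50.0043−5²−5²)/(2·5·5) = 0.0001; θ_2 = -89.9951° (elbow-down)
β = atan2(-5.0002,5.0002) = -45.0000°; ψ = atan2(-5.0000,5.0004) = -44.9976°
θ_1 = β − ψ = -0.0024°
θ_3 = φ − θ_1 − θ_2 = -135.0024° (wrapped to (-180°,180°])

-0.002 -89.995 -135.002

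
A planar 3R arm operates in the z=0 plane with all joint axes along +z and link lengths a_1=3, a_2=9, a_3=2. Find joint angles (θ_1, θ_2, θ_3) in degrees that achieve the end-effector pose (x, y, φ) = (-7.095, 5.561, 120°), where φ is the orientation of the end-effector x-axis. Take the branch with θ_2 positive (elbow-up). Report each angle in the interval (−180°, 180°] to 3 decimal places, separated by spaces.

wrist centre = target − a_3·(cos φ, sin φ) = (-6.0950, 3.8289)
cos θ_2 = (51.8099−3²−9²)/(2·3·9) = -0.7072; θ_2 = 135.0095° (elbow-up)
β = atan2(3.8289,-6.0950) = 147.8625°; ψ = atan2(6.3629,-3.3650) = 117.8721°
θ_1 = β − ψ = 29.9904°
θ_3 = φ − θ_1 − θ_2 = -44.9999° (wrapped to (-180°,180°])

29.990 135.010 -45.000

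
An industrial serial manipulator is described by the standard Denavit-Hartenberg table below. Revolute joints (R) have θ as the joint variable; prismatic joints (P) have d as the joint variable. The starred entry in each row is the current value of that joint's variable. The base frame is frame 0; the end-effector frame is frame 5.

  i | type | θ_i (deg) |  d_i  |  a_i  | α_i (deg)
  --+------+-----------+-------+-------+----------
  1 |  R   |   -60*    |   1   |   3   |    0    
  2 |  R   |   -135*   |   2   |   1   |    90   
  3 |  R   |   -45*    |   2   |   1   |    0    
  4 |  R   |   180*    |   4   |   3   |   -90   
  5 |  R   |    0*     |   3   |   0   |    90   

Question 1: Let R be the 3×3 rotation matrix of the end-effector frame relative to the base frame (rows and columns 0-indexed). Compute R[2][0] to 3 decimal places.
0.707

End-effector x-axis (col 0 of R) = (0.6830,-0.1830,0.7071)
R[2][0] = 0.7071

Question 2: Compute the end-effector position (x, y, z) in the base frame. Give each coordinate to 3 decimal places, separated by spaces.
5.502 2.541 2.293

after link 1: o_1 = (1.5000, -2.5981, 1.0000)
after link 2: o_2 = (0.5341, -2.3393, 3.0000)
after link 3: o_3 = (0.3687, -0.2244, 2.2929)
after link 4: o_4 = (3.4530, 3.0903, 4.4142)
after link 5: o_5 = (5.5021, 2.5412, 2.2929)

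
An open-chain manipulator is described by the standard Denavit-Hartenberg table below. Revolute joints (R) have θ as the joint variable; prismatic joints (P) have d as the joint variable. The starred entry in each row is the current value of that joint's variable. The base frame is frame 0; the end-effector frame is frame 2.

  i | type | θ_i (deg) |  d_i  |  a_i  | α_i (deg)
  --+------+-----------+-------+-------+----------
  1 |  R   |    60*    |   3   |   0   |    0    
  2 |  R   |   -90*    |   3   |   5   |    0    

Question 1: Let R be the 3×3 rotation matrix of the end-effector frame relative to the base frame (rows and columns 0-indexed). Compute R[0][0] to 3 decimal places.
End-effector x-axis (col 0 of R) = (0.8660,-0.5000,0.0000)
R[0][0] = 0.8660

0.866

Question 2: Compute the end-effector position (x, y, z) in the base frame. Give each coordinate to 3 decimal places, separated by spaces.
4.330 -2.500 6.000

after link 1: o_1 = (0.0000, 0.0000, 3.0000)
after link 2: o_2 = (4.3301, -2.5000, 6.0000)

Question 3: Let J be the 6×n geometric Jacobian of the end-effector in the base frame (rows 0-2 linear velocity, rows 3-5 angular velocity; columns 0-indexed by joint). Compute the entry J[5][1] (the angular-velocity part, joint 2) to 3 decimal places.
1.000

axis z_1 = (0.0000,0.0000,1.0000); lever o_n−o_1 = (4.3301,-2.5000,3.0000)
cross product → J_v[:, 1] = (2.5000,4.3301,-0.0000)
J_ω[:, 1] = z_1
entry J[5][1] = 1.0000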